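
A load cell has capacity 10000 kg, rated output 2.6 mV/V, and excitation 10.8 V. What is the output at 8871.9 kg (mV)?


Vout = rated_output * Vex * (load / capacity).
Vout = 2.6 * 10.8 * (8871.9 / 10000)
Vout = 2.6 * 10.8 * 0.88719
Vout = 24.912 mV

24.912 mV


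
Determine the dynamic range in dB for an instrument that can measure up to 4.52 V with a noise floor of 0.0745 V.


Dynamic range = 20 * log10(Vmax / Vnoise).
DR = 20 * log10(4.52 / 0.0745)
DR = 20 * log10(60.67)
DR = 35.66 dB

35.66 dB


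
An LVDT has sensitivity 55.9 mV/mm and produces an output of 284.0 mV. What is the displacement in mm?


Displacement = Vout / sensitivity.
d = 284.0 / 55.9
d = 5.081 mm

5.081 mm


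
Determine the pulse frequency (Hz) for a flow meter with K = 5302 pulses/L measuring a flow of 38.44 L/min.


Frequency = K * Q / 60 (converting L/min to L/s).
f = 5302 * 38.44 / 60
f = 203808.88 / 60
f = 3396.81 Hz

3396.81 Hz


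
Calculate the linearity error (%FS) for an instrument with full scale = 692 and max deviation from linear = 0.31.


Linearity error = (max deviation / full scale) * 100%.
Linearity = (0.31 / 692) * 100
Linearity = 0.045 %FS

0.045 %FS


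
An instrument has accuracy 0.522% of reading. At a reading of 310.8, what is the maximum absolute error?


Absolute error = (accuracy% / 100) * reading.
Error = (0.522 / 100) * 310.8
Error = 0.00522 * 310.8
Error = 1.6224

1.6224


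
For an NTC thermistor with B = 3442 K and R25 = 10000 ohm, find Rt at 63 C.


NTC thermistor equation: Rt = R25 * exp(B * (1/T - 1/T25)).
T in Kelvin: 336.15 K, T25 = 298.15 K
1/T - 1/T25 = 1/336.15 - 1/298.15 = -0.00037915
B * (1/T - 1/T25) = 3442 * -0.00037915 = -1.305
Rt = 10000 * exp(-1.305) = 2711.6 ohm

2711.6 ohm


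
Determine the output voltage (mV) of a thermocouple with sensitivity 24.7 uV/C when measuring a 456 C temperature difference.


The thermocouple output V = sensitivity * dT.
V = 24.7 uV/C * 456 C
V = 11263.2 uV
V = 11.263 mV

11.263 mV


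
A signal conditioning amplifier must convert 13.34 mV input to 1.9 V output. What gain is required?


Gain = Vout / Vin (converting to same units).
G = 1.9 V / 13.34 mV
G = 1900.0 mV / 13.34 mV
G = 142.43

142.43


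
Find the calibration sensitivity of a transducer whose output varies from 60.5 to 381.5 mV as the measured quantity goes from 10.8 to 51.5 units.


Sensitivity = (y2 - y1) / (x2 - x1).
S = (381.5 - 60.5) / (51.5 - 10.8)
S = 321.0 / 40.7
S = 7.887 mV/unit

7.887 mV/unit


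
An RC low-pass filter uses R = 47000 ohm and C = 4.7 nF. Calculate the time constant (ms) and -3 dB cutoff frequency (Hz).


Time constant: tau = R * C.
tau = 47000 * 4.70e-09 = 0.0002209 s
tau = 0.2209 ms
Cutoff frequency: fc = 1 / (2*pi*R*C).
fc = 1 / (2*pi*0.0002209) = 720.48 Hz

tau = 0.2209 ms, fc = 720.48 Hz


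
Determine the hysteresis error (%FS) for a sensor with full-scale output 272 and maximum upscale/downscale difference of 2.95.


Hysteresis = (max difference / full scale) * 100%.
H = (2.95 / 272) * 100
H = 1.085 %FS

1.085 %FS


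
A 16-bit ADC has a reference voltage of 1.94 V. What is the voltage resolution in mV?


The resolution (LSB) of an ADC is Vref / 2^n.
LSB = 1.94 / 2^16
LSB = 1.94 / 65536
LSB = 2.96e-05 V = 0.02960205 mV

0.02960205 mV


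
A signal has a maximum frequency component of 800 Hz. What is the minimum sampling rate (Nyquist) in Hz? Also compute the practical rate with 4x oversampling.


By Nyquist theorem, fs_min = 2 * fmax.
fs_min = 2 * 800 = 1600 Hz
Practical rate = 4 * fs_min = 4 * 1600 = 6400 Hz

fs_min = 1600 Hz, fs_practical = 6400 Hz


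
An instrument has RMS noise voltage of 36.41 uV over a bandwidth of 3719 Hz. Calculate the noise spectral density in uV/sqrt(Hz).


Noise spectral density = Vrms / sqrt(BW).
NSD = 36.41 / sqrt(3719)
NSD = 36.41 / 60.9836
NSD = 0.597 uV/sqrt(Hz)

0.597 uV/sqrt(Hz)


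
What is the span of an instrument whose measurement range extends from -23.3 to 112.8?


Span = upper range - lower range.
Span = 112.8 - (-23.3)
Span = 136.1

136.1


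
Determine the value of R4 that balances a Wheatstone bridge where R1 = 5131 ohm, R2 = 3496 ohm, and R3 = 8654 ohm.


At balance: R1*R4 = R2*R3, so R4 = R2*R3/R1.
R4 = 3496 * 8654 / 5131
R4 = 30254384 / 5131
R4 = 5896.39 ohm

5896.39 ohm


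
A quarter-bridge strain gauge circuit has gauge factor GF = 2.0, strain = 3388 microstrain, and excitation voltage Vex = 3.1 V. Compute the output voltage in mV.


Quarter bridge output: Vout = (GF * epsilon * Vex) / 4.
Vout = (2.0 * 3388e-6 * 3.1) / 4
Vout = 0.0210056 / 4 V
Vout = 0.0052514 V = 5.2514 mV

5.2514 mV


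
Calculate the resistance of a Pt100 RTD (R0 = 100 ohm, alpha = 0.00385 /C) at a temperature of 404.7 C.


The RTD equation: Rt = R0 * (1 + alpha * T).
Rt = 100 * (1 + 0.00385 * 404.7)
Rt = 100 * (1 + 1.558095)
Rt = 100 * 2.558095
Rt = 255.809 ohm

255.809 ohm


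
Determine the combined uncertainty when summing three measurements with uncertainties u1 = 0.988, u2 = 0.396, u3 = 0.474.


For a sum of independent quantities, uc = sqrt(u1^2 + u2^2 + u3^2).
uc = sqrt(0.988^2 + 0.396^2 + 0.474^2)
uc = sqrt(0.976144 + 0.156816 + 0.224676)
uc = 1.1652

1.1652


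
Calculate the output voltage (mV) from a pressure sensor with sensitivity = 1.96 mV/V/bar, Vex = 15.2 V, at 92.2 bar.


Output = sensitivity * Vex * P.
Vout = 1.96 * 15.2 * 92.2
Vout = 29.792 * 92.2
Vout = 2746.82 mV

2746.82 mV


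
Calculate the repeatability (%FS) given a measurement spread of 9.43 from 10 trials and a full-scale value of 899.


Repeatability = (spread / full scale) * 100%.
R = (9.43 / 899) * 100
R = 1.049 %FS

1.049 %FS


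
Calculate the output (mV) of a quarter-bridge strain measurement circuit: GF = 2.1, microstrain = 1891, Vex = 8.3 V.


Quarter bridge output: Vout = (GF * epsilon * Vex) / 4.
Vout = (2.1 * 1891e-6 * 8.3) / 4
Vout = 0.03296013 / 4 V
Vout = 0.00824003 V = 8.24 mV

8.24 mV


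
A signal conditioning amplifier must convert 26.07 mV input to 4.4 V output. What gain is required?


Gain = Vout / Vin (converting to same units).
G = 4.4 V / 26.07 mV
G = 4400.0 mV / 26.07 mV
G = 168.78

168.78


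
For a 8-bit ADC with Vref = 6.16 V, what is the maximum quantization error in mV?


The maximum quantization error is +/- LSB/2.
LSB = Vref / 2^n = 6.16 / 256 = 0.0240625 V
Max error = LSB / 2 = 0.0240625 / 2 = 0.01203125 V
Max error = 12.0312 mV

12.0312 mV


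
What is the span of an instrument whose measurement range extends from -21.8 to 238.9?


Span = upper range - lower range.
Span = 238.9 - (-21.8)
Span = 260.7

260.7


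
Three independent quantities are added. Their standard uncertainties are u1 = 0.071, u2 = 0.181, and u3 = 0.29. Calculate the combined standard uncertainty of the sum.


For a sum of independent quantities, uc = sqrt(u1^2 + u2^2 + u3^2).
uc = sqrt(0.071^2 + 0.181^2 + 0.29^2)
uc = sqrt(0.005041 + 0.032761 + 0.0841)
uc = 0.3491

0.3491


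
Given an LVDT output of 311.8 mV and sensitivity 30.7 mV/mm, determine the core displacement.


Displacement = Vout / sensitivity.
d = 311.8 / 30.7
d = 10.156 mm

10.156 mm


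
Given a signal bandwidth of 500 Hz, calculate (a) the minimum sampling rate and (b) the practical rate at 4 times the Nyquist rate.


By Nyquist theorem, fs_min = 2 * fmax.
fs_min = 2 * 500 = 1000 Hz
Practical rate = 4 * fs_min = 4 * 1000 = 4000 Hz

fs_min = 1000 Hz, fs_practical = 4000 Hz


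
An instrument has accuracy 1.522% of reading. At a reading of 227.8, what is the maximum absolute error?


Absolute error = (accuracy% / 100) * reading.
Error = (1.522 / 100) * 227.8
Error = 0.01522 * 227.8
Error = 3.4671

3.4671


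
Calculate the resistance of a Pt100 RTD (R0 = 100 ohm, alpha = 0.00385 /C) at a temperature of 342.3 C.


The RTD equation: Rt = R0 * (1 + alpha * T).
Rt = 100 * (1 + 0.00385 * 342.3)
Rt = 100 * (1 + 1.317855)
Rt = 100 * 2.317855
Rt = 231.785 ohm

231.785 ohm


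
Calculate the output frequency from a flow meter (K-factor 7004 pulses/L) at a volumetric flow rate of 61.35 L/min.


Frequency = K * Q / 60 (converting L/min to L/s).
f = 7004 * 61.35 / 60
f = 429695.4 / 60
f = 7161.59 Hz

7161.59 Hz


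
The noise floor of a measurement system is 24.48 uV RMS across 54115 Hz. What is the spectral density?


Noise spectral density = Vrms / sqrt(BW).
NSD = 24.48 / sqrt(54115)
NSD = 24.48 / 232.6263
NSD = 0.1052 uV/sqrt(Hz)

0.1052 uV/sqrt(Hz)


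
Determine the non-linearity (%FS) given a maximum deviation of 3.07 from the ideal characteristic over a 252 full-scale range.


Linearity error = (max deviation / full scale) * 100%.
Linearity = (3.07 / 252) * 100
Linearity = 1.218 %FS

1.218 %FS


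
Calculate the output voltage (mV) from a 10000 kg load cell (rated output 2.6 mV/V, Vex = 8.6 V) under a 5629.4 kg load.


Vout = rated_output * Vex * (load / capacity).
Vout = 2.6 * 8.6 * (5629.4 / 10000)
Vout = 2.6 * 8.6 * 0.56294
Vout = 12.587 mV

12.587 mV


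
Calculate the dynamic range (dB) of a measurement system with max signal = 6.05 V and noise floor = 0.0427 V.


Dynamic range = 20 * log10(Vmax / Vnoise).
DR = 20 * log10(6.05 / 0.0427)
DR = 20 * log10(141.69)
DR = 43.03 dB

43.03 dB


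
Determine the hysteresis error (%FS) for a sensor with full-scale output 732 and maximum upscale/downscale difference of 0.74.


Hysteresis = (max difference / full scale) * 100%.
H = (0.74 / 732) * 100
H = 0.101 %FS

0.101 %FS


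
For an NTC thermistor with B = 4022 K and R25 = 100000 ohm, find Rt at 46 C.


NTC thermistor equation: Rt = R25 * exp(B * (1/T - 1/T25)).
T in Kelvin: 319.15 K, T25 = 298.15 K
1/T - 1/T25 = 1/319.15 - 1/298.15 = -0.00022069
B * (1/T - 1/T25) = 4022 * -0.00022069 = -0.8876
Rt = 100000 * exp(-0.8876) = 41163.0 ohm

41163.0 ohm


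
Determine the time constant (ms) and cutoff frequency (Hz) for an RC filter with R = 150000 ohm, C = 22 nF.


Time constant: tau = R * C.
tau = 150000 * 2.20e-08 = 0.0033 s
tau = 3.3 ms
Cutoff frequency: fc = 1 / (2*pi*R*C).
fc = 1 / (2*pi*0.0033) = 48.23 Hz

tau = 3.3 ms, fc = 48.23 Hz


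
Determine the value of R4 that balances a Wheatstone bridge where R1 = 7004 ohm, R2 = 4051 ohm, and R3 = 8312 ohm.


At balance: R1*R4 = R2*R3, so R4 = R2*R3/R1.
R4 = 4051 * 8312 / 7004
R4 = 33671912 / 7004
R4 = 4807.53 ohm

4807.53 ohm


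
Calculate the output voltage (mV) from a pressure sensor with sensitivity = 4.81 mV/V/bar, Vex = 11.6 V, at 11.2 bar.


Output = sensitivity * Vex * P.
Vout = 4.81 * 11.6 * 11.2
Vout = 55.796 * 11.2
Vout = 624.92 mV

624.92 mV


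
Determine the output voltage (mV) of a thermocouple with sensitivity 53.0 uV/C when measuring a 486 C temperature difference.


The thermocouple output V = sensitivity * dT.
V = 53.0 uV/C * 486 C
V = 25758.0 uV
V = 25.758 mV

25.758 mV


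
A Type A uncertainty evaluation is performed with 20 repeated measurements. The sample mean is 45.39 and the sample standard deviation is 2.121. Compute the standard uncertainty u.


The standard uncertainty for Type A evaluation is u = s / sqrt(n).
u = 2.121 / sqrt(20)
u = 2.121 / 4.4721
u = 0.4743

0.4743


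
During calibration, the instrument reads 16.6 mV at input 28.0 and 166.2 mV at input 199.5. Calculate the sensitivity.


Sensitivity = (y2 - y1) / (x2 - x1).
S = (166.2 - 16.6) / (199.5 - 28.0)
S = 149.6 / 171.5
S = 0.8723 mV/unit

0.8723 mV/unit


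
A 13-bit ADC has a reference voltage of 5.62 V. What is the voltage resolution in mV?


The resolution (LSB) of an ADC is Vref / 2^n.
LSB = 5.62 / 2^13
LSB = 5.62 / 8192
LSB = 0.00068604 V = 0.68603516 mV

0.68603516 mV


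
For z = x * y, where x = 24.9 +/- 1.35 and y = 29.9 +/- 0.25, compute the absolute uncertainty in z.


For a product z = x*y, the relative uncertainty is:
uz/z = sqrt((ux/x)^2 + (uy/y)^2)
Relative uncertainties: ux/x = 1.35/24.9 = 0.054217
uy/y = 0.25/29.9 = 0.008361
z = 24.9 * 29.9 = 744.5
uz = 744.5 * sqrt(0.054217^2 + 0.008361^2) = 40.842

40.842


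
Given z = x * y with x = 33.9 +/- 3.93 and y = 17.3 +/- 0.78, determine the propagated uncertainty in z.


For a product z = x*y, the relative uncertainty is:
uz/z = sqrt((ux/x)^2 + (uy/y)^2)
Relative uncertainties: ux/x = 3.93/33.9 = 0.115929
uy/y = 0.78/17.3 = 0.045087
z = 33.9 * 17.3 = 586.5
uz = 586.5 * sqrt(0.115929^2 + 0.045087^2) = 72.95

72.95


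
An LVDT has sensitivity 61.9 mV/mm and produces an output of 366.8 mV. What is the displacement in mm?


Displacement = Vout / sensitivity.
d = 366.8 / 61.9
d = 5.926 mm

5.926 mm


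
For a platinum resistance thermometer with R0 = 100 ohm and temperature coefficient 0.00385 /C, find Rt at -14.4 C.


The RTD equation: Rt = R0 * (1 + alpha * T).
Rt = 100 * (1 + 0.00385 * -14.4)
Rt = 100 * (1 + -0.05544)
Rt = 100 * 0.94456
Rt = 94.456 ohm

94.456 ohm


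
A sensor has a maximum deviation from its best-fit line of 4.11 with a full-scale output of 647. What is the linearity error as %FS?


Linearity error = (max deviation / full scale) * 100%.
Linearity = (4.11 / 647) * 100
Linearity = 0.635 %FS

0.635 %FS


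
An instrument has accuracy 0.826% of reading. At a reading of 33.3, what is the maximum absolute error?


Absolute error = (accuracy% / 100) * reading.
Error = (0.826 / 100) * 33.3
Error = 0.00826 * 33.3
Error = 0.2751

0.2751


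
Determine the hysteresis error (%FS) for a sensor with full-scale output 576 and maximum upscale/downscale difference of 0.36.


Hysteresis = (max difference / full scale) * 100%.
H = (0.36 / 576) * 100
H = 0.062 %FS

0.062 %FS


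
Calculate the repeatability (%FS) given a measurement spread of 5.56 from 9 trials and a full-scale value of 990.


Repeatability = (spread / full scale) * 100%.
R = (5.56 / 990) * 100
R = 0.562 %FS

0.562 %FS


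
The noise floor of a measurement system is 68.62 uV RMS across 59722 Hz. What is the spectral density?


Noise spectral density = Vrms / sqrt(BW).
NSD = 68.62 / sqrt(59722)
NSD = 68.62 / 244.3809
NSD = 0.2808 uV/sqrt(Hz)

0.2808 uV/sqrt(Hz)


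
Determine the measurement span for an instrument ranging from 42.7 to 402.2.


Span = upper range - lower range.
Span = 402.2 - (42.7)
Span = 359.5

359.5


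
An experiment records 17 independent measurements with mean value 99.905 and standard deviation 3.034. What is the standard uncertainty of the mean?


The standard uncertainty for Type A evaluation is u = s / sqrt(n).
u = 3.034 / sqrt(17)
u = 3.034 / 4.1231
u = 0.7359

0.7359


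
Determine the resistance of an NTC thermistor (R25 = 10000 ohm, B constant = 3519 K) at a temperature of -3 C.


NTC thermistor equation: Rt = R25 * exp(B * (1/T - 1/T25)).
T in Kelvin: 270.15 K, T25 = 298.15 K
1/T - 1/T25 = 1/270.15 - 1/298.15 = 0.00034763
B * (1/T - 1/T25) = 3519 * 0.00034763 = 1.2233
Rt = 10000 * exp(1.2233) = 33984.3 ohm

33984.3 ohm


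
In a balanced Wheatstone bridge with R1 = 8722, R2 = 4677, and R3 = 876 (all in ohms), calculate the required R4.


At balance: R1*R4 = R2*R3, so R4 = R2*R3/R1.
R4 = 4677 * 876 / 8722
R4 = 4097052 / 8722
R4 = 469.74 ohm

469.74 ohm


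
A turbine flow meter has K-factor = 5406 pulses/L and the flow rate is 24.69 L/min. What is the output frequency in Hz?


Frequency = K * Q / 60 (converting L/min to L/s).
f = 5406 * 24.69 / 60
f = 133474.14 / 60
f = 2224.57 Hz

2224.57 Hz


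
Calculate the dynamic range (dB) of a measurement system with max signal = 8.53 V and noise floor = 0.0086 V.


Dynamic range = 20 * log10(Vmax / Vnoise).
DR = 20 * log10(8.53 / 0.0086)
DR = 20 * log10(991.86)
DR = 59.93 dB

59.93 dB


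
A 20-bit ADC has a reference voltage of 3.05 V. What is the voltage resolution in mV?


The resolution (LSB) of an ADC is Vref / 2^n.
LSB = 3.05 / 2^20
LSB = 3.05 / 1048576
LSB = 2.91e-06 V = 0.00290871 mV

0.00290871 mV


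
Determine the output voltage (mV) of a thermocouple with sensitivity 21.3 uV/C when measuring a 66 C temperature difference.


The thermocouple output V = sensitivity * dT.
V = 21.3 uV/C * 66 C
V = 1405.8 uV
V = 1.406 mV

1.406 mV


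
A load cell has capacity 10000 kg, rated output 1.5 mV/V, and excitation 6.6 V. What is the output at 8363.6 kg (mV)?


Vout = rated_output * Vex * (load / capacity).
Vout = 1.5 * 6.6 * (8363.6 / 10000)
Vout = 1.5 * 6.6 * 0.83636
Vout = 8.28 mV

8.28 mV


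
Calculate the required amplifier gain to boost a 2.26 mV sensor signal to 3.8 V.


Gain = Vout / Vin (converting to same units).
G = 3.8 V / 2.26 mV
G = 3800.0 mV / 2.26 mV
G = 1681.42

1681.42


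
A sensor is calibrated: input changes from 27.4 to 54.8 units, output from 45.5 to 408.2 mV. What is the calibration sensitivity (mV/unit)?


Sensitivity = (y2 - y1) / (x2 - x1).
S = (408.2 - 45.5) / (54.8 - 27.4)
S = 362.7 / 27.4
S = 13.2372 mV/unit

13.2372 mV/unit


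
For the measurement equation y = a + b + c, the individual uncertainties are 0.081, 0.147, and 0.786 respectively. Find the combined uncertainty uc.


For a sum of independent quantities, uc = sqrt(u1^2 + u2^2 + u3^2).
uc = sqrt(0.081^2 + 0.147^2 + 0.786^2)
uc = sqrt(0.006561 + 0.021609 + 0.617796)
uc = 0.8037

0.8037


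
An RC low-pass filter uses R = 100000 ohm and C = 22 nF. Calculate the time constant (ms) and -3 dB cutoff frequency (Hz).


Time constant: tau = R * C.
tau = 100000 * 2.20e-08 = 0.0022 s
tau = 2.2 ms
Cutoff frequency: fc = 1 / (2*pi*R*C).
fc = 1 / (2*pi*0.0022) = 72.34 Hz

tau = 2.2 ms, fc = 72.34 Hz


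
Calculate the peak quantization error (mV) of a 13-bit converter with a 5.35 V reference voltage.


The maximum quantization error is +/- LSB/2.
LSB = Vref / 2^n = 5.35 / 8192 = 0.00065308 V
Max error = LSB / 2 = 0.00065308 / 2 = 0.00032654 V
Max error = 0.3265 mV

0.3265 mV


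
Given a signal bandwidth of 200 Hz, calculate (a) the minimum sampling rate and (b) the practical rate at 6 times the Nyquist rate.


By Nyquist theorem, fs_min = 2 * fmax.
fs_min = 2 * 200 = 400 Hz
Practical rate = 6 * fs_min = 6 * 400 = 2400 Hz

fs_min = 400 Hz, fs_practical = 2400 Hz


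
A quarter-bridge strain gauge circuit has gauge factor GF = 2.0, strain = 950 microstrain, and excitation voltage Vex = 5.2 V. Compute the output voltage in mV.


Quarter bridge output: Vout = (GF * epsilon * Vex) / 4.
Vout = (2.0 * 950e-6 * 5.2) / 4
Vout = 0.00988 / 4 V
Vout = 0.00247 V = 2.47 mV

2.47 mV


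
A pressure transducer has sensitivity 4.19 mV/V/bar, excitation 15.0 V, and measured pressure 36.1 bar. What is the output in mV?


Output = sensitivity * Vex * P.
Vout = 4.19 * 15.0 * 36.1
Vout = 62.85 * 36.1
Vout = 2268.89 mV

2268.89 mV


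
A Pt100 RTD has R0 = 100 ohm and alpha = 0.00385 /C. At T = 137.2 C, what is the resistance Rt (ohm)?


The RTD equation: Rt = R0 * (1 + alpha * T).
Rt = 100 * (1 + 0.00385 * 137.2)
Rt = 100 * (1 + 0.52822)
Rt = 100 * 1.52822
Rt = 152.822 ohm

152.822 ohm


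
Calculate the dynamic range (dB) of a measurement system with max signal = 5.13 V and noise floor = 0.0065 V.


Dynamic range = 20 * log10(Vmax / Vnoise).
DR = 20 * log10(5.13 / 0.0065)
DR = 20 * log10(789.23)
DR = 57.94 dB

57.94 dB


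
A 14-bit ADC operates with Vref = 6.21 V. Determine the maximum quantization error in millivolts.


The maximum quantization error is +/- LSB/2.
LSB = Vref / 2^n = 6.21 / 16384 = 0.00037903 V
Max error = LSB / 2 = 0.00037903 / 2 = 0.00018951 V
Max error = 0.1895 mV

0.1895 mV


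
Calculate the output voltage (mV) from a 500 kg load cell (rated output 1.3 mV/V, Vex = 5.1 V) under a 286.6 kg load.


Vout = rated_output * Vex * (load / capacity).
Vout = 1.3 * 5.1 * (286.6 / 500)
Vout = 1.3 * 5.1 * 0.5732
Vout = 3.8 mV

3.8 mV


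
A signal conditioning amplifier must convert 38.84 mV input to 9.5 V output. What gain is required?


Gain = Vout / Vin (converting to same units).
G = 9.5 V / 38.84 mV
G = 9500.0 mV / 38.84 mV
G = 244.59

244.59


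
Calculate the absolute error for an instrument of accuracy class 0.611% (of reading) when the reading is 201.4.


Absolute error = (accuracy% / 100) * reading.
Error = (0.611 / 100) * 201.4
Error = 0.00611 * 201.4
Error = 1.2306

1.2306


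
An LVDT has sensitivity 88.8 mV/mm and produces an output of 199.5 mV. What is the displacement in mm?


Displacement = Vout / sensitivity.
d = 199.5 / 88.8
d = 2.247 mm

2.247 mm


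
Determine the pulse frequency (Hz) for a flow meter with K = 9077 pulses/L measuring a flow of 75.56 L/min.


Frequency = K * Q / 60 (converting L/min to L/s).
f = 9077 * 75.56 / 60
f = 685858.12 / 60
f = 11430.97 Hz

11430.97 Hz


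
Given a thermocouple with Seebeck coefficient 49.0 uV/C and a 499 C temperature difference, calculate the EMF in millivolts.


The thermocouple output V = sensitivity * dT.
V = 49.0 uV/C * 499 C
V = 24451.0 uV
V = 24.451 mV

24.451 mV


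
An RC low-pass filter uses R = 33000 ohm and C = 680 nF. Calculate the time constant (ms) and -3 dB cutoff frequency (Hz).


Time constant: tau = R * C.
tau = 33000 * 6.80e-07 = 0.02244 s
tau = 22.44 ms
Cutoff frequency: fc = 1 / (2*pi*R*C).
fc = 1 / (2*pi*0.02244) = 7.09 Hz

tau = 22.44 ms, fc = 7.09 Hz


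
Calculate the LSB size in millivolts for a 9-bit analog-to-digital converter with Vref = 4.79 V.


The resolution (LSB) of an ADC is Vref / 2^n.
LSB = 4.79 / 2^9
LSB = 4.79 / 512
LSB = 0.00935547 V = 9.35546875 mV

9.35546875 mV


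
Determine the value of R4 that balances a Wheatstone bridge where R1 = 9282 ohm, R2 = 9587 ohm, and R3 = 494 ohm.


At balance: R1*R4 = R2*R3, so R4 = R2*R3/R1.
R4 = 9587 * 494 / 9282
R4 = 4735978 / 9282
R4 = 510.23 ohm

510.23 ohm


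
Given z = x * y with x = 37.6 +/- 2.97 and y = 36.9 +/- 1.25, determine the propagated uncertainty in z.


For a product z = x*y, the relative uncertainty is:
uz/z = sqrt((ux/x)^2 + (uy/y)^2)
Relative uncertainties: ux/x = 2.97/37.6 = 0.078989
uy/y = 1.25/36.9 = 0.033875
z = 37.6 * 36.9 = 1387.4
uz = 1387.4 * sqrt(0.078989^2 + 0.033875^2) = 119.246

119.246


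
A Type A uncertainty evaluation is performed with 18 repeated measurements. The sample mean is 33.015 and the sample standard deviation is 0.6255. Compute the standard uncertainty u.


The standard uncertainty for Type A evaluation is u = s / sqrt(n).
u = 0.6255 / sqrt(18)
u = 0.6255 / 4.2426
u = 0.1474

0.1474


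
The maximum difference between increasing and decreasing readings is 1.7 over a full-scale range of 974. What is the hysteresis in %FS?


Hysteresis = (max difference / full scale) * 100%.
H = (1.7 / 974) * 100
H = 0.175 %FS

0.175 %FS


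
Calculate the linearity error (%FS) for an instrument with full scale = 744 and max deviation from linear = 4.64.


Linearity error = (max deviation / full scale) * 100%.
Linearity = (4.64 / 744) * 100
Linearity = 0.624 %FS

0.624 %FS


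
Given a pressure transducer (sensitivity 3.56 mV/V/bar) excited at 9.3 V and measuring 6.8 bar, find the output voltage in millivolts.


Output = sensitivity * Vex * P.
Vout = 3.56 * 9.3 * 6.8
Vout = 33.108 * 6.8
Vout = 225.13 mV

225.13 mV


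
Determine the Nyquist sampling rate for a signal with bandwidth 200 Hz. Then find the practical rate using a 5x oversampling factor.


By Nyquist theorem, fs_min = 2 * fmax.
fs_min = 2 * 200 = 400 Hz
Practical rate = 5 * fs_min = 5 * 400 = 2000 Hz

fs_min = 400 Hz, fs_practical = 2000 Hz


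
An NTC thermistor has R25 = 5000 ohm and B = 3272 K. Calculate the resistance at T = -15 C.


NTC thermistor equation: Rt = R25 * exp(B * (1/T - 1/T25)).
T in Kelvin: 258.15 K, T25 = 298.15 K
1/T - 1/T25 = 1/258.15 - 1/298.15 = 0.0005197
B * (1/T - 1/T25) = 3272 * 0.0005197 = 1.7005
Rt = 5000 * exp(1.7005) = 27382.3 ohm

27382.3 ohm


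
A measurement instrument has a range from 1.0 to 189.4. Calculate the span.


Span = upper range - lower range.
Span = 189.4 - (1.0)
Span = 188.4

188.4


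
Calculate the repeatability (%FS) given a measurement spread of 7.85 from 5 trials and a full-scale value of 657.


Repeatability = (spread / full scale) * 100%.
R = (7.85 / 657) * 100
R = 1.195 %FS

1.195 %FS


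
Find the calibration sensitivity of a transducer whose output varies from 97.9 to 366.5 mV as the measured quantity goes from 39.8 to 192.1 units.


Sensitivity = (y2 - y1) / (x2 - x1).
S = (366.5 - 97.9) / (192.1 - 39.8)
S = 268.6 / 152.3
S = 1.7636 mV/unit

1.7636 mV/unit


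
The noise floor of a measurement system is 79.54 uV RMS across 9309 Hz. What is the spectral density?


Noise spectral density = Vrms / sqrt(BW).
NSD = 79.54 / sqrt(9309)
NSD = 79.54 / 96.4832
NSD = 0.8244 uV/sqrt(Hz)

0.8244 uV/sqrt(Hz)


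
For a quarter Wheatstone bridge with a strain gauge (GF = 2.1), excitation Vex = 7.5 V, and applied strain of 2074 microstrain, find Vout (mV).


Quarter bridge output: Vout = (GF * epsilon * Vex) / 4.
Vout = (2.1 * 2074e-6 * 7.5) / 4
Vout = 0.0326655 / 4 V
Vout = 0.00816638 V = 8.1664 mV

8.1664 mV


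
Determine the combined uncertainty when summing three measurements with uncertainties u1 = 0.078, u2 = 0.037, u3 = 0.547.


For a sum of independent quantities, uc = sqrt(u1^2 + u2^2 + u3^2).
uc = sqrt(0.078^2 + 0.037^2 + 0.547^2)
uc = sqrt(0.006084 + 0.001369 + 0.299209)
uc = 0.5538

0.5538


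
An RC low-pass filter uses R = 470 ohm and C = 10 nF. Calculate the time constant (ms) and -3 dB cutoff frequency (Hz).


Time constant: tau = R * C.
tau = 470 * 1.00e-08 = 4.7e-06 s
tau = 0.0047 ms
Cutoff frequency: fc = 1 / (2*pi*R*C).
fc = 1 / (2*pi*4.7e-06) = 33862.75 Hz

tau = 0.0047 ms, fc = 33862.75 Hz


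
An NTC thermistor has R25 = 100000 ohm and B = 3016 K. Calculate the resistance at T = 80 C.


NTC thermistor equation: Rt = R25 * exp(B * (1/T - 1/T25)).
T in Kelvin: 353.15 K, T25 = 298.15 K
1/T - 1/T25 = 1/353.15 - 1/298.15 = -0.00052236
B * (1/T - 1/T25) = 3016 * -0.00052236 = -1.5754
Rt = 100000 * exp(-1.5754) = 20691.8 ohm

20691.8 ohm


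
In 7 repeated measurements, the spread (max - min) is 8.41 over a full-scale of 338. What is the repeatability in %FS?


Repeatability = (spread / full scale) * 100%.
R = (8.41 / 338) * 100
R = 2.488 %FS

2.488 %FS


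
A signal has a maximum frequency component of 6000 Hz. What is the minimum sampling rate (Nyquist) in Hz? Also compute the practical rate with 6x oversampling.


By Nyquist theorem, fs_min = 2 * fmax.
fs_min = 2 * 6000 = 12000 Hz
Practical rate = 6 * fs_min = 6 * 12000 = 72000 Hz

fs_min = 12000 Hz, fs_practical = 72000 Hz


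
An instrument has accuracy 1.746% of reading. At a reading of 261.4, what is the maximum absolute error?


Absolute error = (accuracy% / 100) * reading.
Error = (1.746 / 100) * 261.4
Error = 0.01746 * 261.4
Error = 4.564

4.564


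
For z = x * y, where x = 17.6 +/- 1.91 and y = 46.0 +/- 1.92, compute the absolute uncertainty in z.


For a product z = x*y, the relative uncertainty is:
uz/z = sqrt((ux/x)^2 + (uy/y)^2)
Relative uncertainties: ux/x = 1.91/17.6 = 0.108523
uy/y = 1.92/46.0 = 0.041739
z = 17.6 * 46.0 = 809.6
uz = 809.6 * sqrt(0.108523^2 + 0.041739^2) = 94.134

94.134


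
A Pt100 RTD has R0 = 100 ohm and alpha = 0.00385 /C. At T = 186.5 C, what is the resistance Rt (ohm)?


The RTD equation: Rt = R0 * (1 + alpha * T).
Rt = 100 * (1 + 0.00385 * 186.5)
Rt = 100 * (1 + 0.718025)
Rt = 100 * 1.718025
Rt = 171.802 ohm

171.802 ohm


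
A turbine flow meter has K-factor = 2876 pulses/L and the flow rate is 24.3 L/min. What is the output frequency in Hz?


Frequency = K * Q / 60 (converting L/min to L/s).
f = 2876 * 24.3 / 60
f = 69886.8 / 60
f = 1164.78 Hz

1164.78 Hz


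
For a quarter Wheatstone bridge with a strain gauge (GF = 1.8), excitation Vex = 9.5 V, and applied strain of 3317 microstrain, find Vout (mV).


Quarter bridge output: Vout = (GF * epsilon * Vex) / 4.
Vout = (1.8 * 3317e-6 * 9.5) / 4
Vout = 0.0567207 / 4 V
Vout = 0.01418018 V = 14.1802 mV

14.1802 mV


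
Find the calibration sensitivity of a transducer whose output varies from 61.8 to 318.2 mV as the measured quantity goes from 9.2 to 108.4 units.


Sensitivity = (y2 - y1) / (x2 - x1).
S = (318.2 - 61.8) / (108.4 - 9.2)
S = 256.4 / 99.2
S = 2.5847 mV/unit

2.5847 mV/unit


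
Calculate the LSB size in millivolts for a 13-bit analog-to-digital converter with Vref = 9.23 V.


The resolution (LSB) of an ADC is Vref / 2^n.
LSB = 9.23 / 2^13
LSB = 9.23 / 8192
LSB = 0.00112671 V = 1.12670898 mV

1.12670898 mV


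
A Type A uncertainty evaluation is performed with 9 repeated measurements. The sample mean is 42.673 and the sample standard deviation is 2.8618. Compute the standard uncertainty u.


The standard uncertainty for Type A evaluation is u = s / sqrt(n).
u = 2.8618 / sqrt(9)
u = 2.8618 / 3.0
u = 0.9539

0.9539


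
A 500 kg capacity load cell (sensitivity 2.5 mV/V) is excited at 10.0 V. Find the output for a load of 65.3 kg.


Vout = rated_output * Vex * (load / capacity).
Vout = 2.5 * 10.0 * (65.3 / 500)
Vout = 2.5 * 10.0 * 0.1306
Vout = 3.265 mV

3.265 mV


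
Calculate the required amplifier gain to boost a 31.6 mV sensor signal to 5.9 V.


Gain = Vout / Vin (converting to same units).
G = 5.9 V / 31.6 mV
G = 5900.0 mV / 31.6 mV
G = 186.71

186.71


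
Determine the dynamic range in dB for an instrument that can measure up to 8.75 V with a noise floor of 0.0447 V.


Dynamic range = 20 * log10(Vmax / Vnoise).
DR = 20 * log10(8.75 / 0.0447)
DR = 20 * log10(195.75)
DR = 45.83 dB

45.83 dB


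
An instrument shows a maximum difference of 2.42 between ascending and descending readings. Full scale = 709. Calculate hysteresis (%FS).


Hysteresis = (max difference / full scale) * 100%.
H = (2.42 / 709) * 100
H = 0.341 %FS

0.341 %FS


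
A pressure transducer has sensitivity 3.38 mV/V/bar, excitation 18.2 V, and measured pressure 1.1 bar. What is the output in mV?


Output = sensitivity * Vex * P.
Vout = 3.38 * 18.2 * 1.1
Vout = 61.516 * 1.1
Vout = 67.67 mV

67.67 mV


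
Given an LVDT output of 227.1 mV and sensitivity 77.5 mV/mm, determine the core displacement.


Displacement = Vout / sensitivity.
d = 227.1 / 77.5
d = 2.93 mm

2.93 mm


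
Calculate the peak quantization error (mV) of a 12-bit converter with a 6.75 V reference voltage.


The maximum quantization error is +/- LSB/2.
LSB = Vref / 2^n = 6.75 / 4096 = 0.00164795 V
Max error = LSB / 2 = 0.00164795 / 2 = 0.00082397 V
Max error = 0.824 mV

0.824 mV


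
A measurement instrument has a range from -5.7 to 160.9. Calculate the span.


Span = upper range - lower range.
Span = 160.9 - (-5.7)
Span = 166.6

166.6


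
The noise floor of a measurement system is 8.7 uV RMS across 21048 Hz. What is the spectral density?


Noise spectral density = Vrms / sqrt(BW).
NSD = 8.7 / sqrt(21048)
NSD = 8.7 / 145.0793
NSD = 0.06 uV/sqrt(Hz)

0.06 uV/sqrt(Hz)


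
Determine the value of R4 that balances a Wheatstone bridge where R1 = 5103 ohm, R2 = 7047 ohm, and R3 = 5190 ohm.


At balance: R1*R4 = R2*R3, so R4 = R2*R3/R1.
R4 = 7047 * 5190 / 5103
R4 = 36573930 / 5103
R4 = 7167.14 ohm

7167.14 ohm


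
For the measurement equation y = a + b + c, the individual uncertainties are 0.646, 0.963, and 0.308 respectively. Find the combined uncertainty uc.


For a sum of independent quantities, uc = sqrt(u1^2 + u2^2 + u3^2).
uc = sqrt(0.646^2 + 0.963^2 + 0.308^2)
uc = sqrt(0.417316 + 0.927369 + 0.094864)
uc = 1.1998

1.1998


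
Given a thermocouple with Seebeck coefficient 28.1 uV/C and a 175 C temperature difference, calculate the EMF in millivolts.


The thermocouple output V = sensitivity * dT.
V = 28.1 uV/C * 175 C
V = 4917.5 uV
V = 4.918 mV

4.918 mV


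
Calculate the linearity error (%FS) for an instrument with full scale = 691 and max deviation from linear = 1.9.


Linearity error = (max deviation / full scale) * 100%.
Linearity = (1.9 / 691) * 100
Linearity = 0.275 %FS

0.275 %FS


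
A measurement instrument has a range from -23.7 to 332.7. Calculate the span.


Span = upper range - lower range.
Span = 332.7 - (-23.7)
Span = 356.4

356.4


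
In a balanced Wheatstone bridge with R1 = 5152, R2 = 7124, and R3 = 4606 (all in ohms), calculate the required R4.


At balance: R1*R4 = R2*R3, so R4 = R2*R3/R1.
R4 = 7124 * 4606 / 5152
R4 = 32813144 / 5152
R4 = 6369.01 ohm

6369.01 ohm


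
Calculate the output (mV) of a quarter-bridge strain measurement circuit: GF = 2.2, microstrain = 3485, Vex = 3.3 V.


Quarter bridge output: Vout = (GF * epsilon * Vex) / 4.
Vout = (2.2 * 3485e-6 * 3.3) / 4
Vout = 0.0253011 / 4 V
Vout = 0.00632527 V = 6.3253 mV

6.3253 mV


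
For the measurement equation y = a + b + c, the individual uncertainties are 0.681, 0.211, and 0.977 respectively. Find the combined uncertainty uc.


For a sum of independent quantities, uc = sqrt(u1^2 + u2^2 + u3^2).
uc = sqrt(0.681^2 + 0.211^2 + 0.977^2)
uc = sqrt(0.463761 + 0.044521 + 0.954529)
uc = 1.2095

1.2095


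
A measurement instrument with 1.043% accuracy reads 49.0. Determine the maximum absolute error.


Absolute error = (accuracy% / 100) * reading.
Error = (1.043 / 100) * 49.0
Error = 0.01043 * 49.0
Error = 0.5111

0.5111


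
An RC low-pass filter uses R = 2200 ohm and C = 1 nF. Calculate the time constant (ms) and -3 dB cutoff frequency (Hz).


Time constant: tau = R * C.
tau = 2200 * 1.00e-09 = 2.2e-06 s
tau = 0.0022 ms
Cutoff frequency: fc = 1 / (2*pi*R*C).
fc = 1 / (2*pi*2.2e-06) = 72343.16 Hz

tau = 0.0022 ms, fc = 72343.16 Hz


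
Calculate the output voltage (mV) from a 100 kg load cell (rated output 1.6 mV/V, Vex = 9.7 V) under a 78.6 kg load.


Vout = rated_output * Vex * (load / capacity).
Vout = 1.6 * 9.7 * (78.6 / 100)
Vout = 1.6 * 9.7 * 0.786
Vout = 12.199 mV

12.199 mV


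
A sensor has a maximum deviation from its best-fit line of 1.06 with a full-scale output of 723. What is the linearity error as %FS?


Linearity error = (max deviation / full scale) * 100%.
Linearity = (1.06 / 723) * 100
Linearity = 0.147 %FS

0.147 %FS


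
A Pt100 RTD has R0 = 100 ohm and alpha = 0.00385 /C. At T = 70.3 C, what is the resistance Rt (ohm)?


The RTD equation: Rt = R0 * (1 + alpha * T).
Rt = 100 * (1 + 0.00385 * 70.3)
Rt = 100 * (1 + 0.270655)
Rt = 100 * 1.270655
Rt = 127.066 ohm

127.066 ohm


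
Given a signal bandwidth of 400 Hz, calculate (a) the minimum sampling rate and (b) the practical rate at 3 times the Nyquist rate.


By Nyquist theorem, fs_min = 2 * fmax.
fs_min = 2 * 400 = 800 Hz
Practical rate = 3 * fs_min = 3 * 800 = 2400 Hz

fs_min = 800 Hz, fs_practical = 2400 Hz


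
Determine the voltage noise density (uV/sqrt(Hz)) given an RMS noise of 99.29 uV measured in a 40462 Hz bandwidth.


Noise spectral density = Vrms / sqrt(BW).
NSD = 99.29 / sqrt(40462)
NSD = 99.29 / 201.1517
NSD = 0.4936 uV/sqrt(Hz)

0.4936 uV/sqrt(Hz)


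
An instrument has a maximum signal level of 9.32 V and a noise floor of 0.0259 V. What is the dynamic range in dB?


Dynamic range = 20 * log10(Vmax / Vnoise).
DR = 20 * log10(9.32 / 0.0259)
DR = 20 * log10(359.85)
DR = 51.12 dB

51.12 dB


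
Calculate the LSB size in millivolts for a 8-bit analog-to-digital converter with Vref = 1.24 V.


The resolution (LSB) of an ADC is Vref / 2^n.
LSB = 1.24 / 2^8
LSB = 1.24 / 256
LSB = 0.00484375 V = 4.84375 mV

4.84375 mV


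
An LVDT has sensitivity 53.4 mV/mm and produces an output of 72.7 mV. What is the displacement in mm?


Displacement = Vout / sensitivity.
d = 72.7 / 53.4
d = 1.361 mm

1.361 mm


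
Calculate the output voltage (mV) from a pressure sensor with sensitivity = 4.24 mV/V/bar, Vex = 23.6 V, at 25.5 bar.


Output = sensitivity * Vex * P.
Vout = 4.24 * 23.6 * 25.5
Vout = 100.064 * 25.5
Vout = 2551.63 mV

2551.63 mV


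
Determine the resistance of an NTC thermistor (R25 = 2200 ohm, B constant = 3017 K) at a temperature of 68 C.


NTC thermistor equation: Rt = R25 * exp(B * (1/T - 1/T25)).
T in Kelvin: 341.15 K, T25 = 298.15 K
1/T - 1/T25 = 1/341.15 - 1/298.15 = -0.00042275
B * (1/T - 1/T25) = 3017 * -0.00042275 = -1.2755
Rt = 2200 * exp(-1.2755) = 614.5 ohm

614.5 ohm


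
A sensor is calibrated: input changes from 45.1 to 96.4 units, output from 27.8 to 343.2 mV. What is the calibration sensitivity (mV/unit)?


Sensitivity = (y2 - y1) / (x2 - x1).
S = (343.2 - 27.8) / (96.4 - 45.1)
S = 315.4 / 51.3
S = 6.1481 mV/unit

6.1481 mV/unit


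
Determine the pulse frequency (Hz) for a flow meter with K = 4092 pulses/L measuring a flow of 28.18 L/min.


Frequency = K * Q / 60 (converting L/min to L/s).
f = 4092 * 28.18 / 60
f = 115312.56 / 60
f = 1921.88 Hz

1921.88 Hz


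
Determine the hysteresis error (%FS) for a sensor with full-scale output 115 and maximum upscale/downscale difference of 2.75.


Hysteresis = (max difference / full scale) * 100%.
H = (2.75 / 115) * 100
H = 2.391 %FS

2.391 %FS


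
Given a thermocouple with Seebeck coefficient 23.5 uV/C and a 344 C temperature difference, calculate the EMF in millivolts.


The thermocouple output V = sensitivity * dT.
V = 23.5 uV/C * 344 C
V = 8084.0 uV
V = 8.084 mV

8.084 mV


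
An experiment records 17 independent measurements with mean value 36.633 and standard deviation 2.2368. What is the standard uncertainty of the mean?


The standard uncertainty for Type A evaluation is u = s / sqrt(n).
u = 2.2368 / sqrt(17)
u = 2.2368 / 4.1231
u = 0.5425

0.5425


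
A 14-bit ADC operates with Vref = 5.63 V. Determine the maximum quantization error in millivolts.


The maximum quantization error is +/- LSB/2.
LSB = Vref / 2^n = 5.63 / 16384 = 0.00034363 V
Max error = LSB / 2 = 0.00034363 / 2 = 0.00017181 V
Max error = 0.1718 mV

0.1718 mV


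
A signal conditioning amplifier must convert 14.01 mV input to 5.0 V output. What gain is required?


Gain = Vout / Vin (converting to same units).
G = 5.0 V / 14.01 mV
G = 5000.0 mV / 14.01 mV
G = 356.89

356.89


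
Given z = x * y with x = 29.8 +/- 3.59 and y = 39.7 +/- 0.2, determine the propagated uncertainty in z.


For a product z = x*y, the relative uncertainty is:
uz/z = sqrt((ux/x)^2 + (uy/y)^2)
Relative uncertainties: ux/x = 3.59/29.8 = 0.12047
uy/y = 0.2/39.7 = 0.005038
z = 29.8 * 39.7 = 1183.1
uz = 1183.1 * sqrt(0.12047^2 + 0.005038^2) = 142.648

142.648


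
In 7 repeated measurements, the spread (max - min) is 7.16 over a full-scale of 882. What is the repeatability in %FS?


Repeatability = (spread / full scale) * 100%.
R = (7.16 / 882) * 100
R = 0.812 %FS

0.812 %FS


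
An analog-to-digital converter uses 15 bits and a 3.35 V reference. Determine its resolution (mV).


The resolution (LSB) of an ADC is Vref / 2^n.
LSB = 3.35 / 2^15
LSB = 3.35 / 32768
LSB = 0.00010223 V = 0.10223389 mV

0.10223389 mV


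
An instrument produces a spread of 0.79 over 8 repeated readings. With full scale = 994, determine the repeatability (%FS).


Repeatability = (spread / full scale) * 100%.
R = (0.79 / 994) * 100
R = 0.079 %FS

0.079 %FS


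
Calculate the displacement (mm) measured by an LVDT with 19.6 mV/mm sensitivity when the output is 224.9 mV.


Displacement = Vout / sensitivity.
d = 224.9 / 19.6
d = 11.474 mm

11.474 mm


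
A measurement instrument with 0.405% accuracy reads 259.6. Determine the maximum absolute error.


Absolute error = (accuracy% / 100) * reading.
Error = (0.405 / 100) * 259.6
Error = 0.00405 * 259.6
Error = 1.0514

1.0514


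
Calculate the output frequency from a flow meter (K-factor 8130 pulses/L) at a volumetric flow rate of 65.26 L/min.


Frequency = K * Q / 60 (converting L/min to L/s).
f = 8130 * 65.26 / 60
f = 530563.8 / 60
f = 8842.73 Hz

8842.73 Hz


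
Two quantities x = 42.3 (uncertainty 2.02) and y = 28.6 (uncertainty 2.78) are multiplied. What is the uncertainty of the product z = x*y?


For a product z = x*y, the relative uncertainty is:
uz/z = sqrt((ux/x)^2 + (uy/y)^2)
Relative uncertainties: ux/x = 2.02/42.3 = 0.047754
uy/y = 2.78/28.6 = 0.097203
z = 42.3 * 28.6 = 1209.8
uz = 1209.8 * sqrt(0.047754^2 + 0.097203^2) = 131.019

131.019
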